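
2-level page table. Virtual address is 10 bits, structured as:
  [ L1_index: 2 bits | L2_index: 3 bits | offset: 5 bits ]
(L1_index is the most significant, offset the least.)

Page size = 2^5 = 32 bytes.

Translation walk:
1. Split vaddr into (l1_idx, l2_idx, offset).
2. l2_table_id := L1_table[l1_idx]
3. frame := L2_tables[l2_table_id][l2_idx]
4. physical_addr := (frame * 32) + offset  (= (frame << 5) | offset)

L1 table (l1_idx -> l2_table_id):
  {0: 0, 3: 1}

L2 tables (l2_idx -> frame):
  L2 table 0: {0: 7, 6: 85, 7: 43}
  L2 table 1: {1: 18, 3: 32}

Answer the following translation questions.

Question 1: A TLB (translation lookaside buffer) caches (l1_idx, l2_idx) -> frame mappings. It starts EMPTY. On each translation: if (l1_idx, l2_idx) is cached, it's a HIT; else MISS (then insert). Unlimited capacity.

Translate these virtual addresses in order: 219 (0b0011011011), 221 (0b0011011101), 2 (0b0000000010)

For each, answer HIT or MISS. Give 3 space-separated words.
Answer: MISS HIT MISS

Derivation:
vaddr=219: (0,6) not in TLB -> MISS, insert
vaddr=221: (0,6) in TLB -> HIT
vaddr=2: (0,0) not in TLB -> MISS, insert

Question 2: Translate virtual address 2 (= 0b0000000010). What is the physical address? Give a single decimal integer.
vaddr = 2 = 0b0000000010
Split: l1_idx=0, l2_idx=0, offset=2
L1[0] = 0
L2[0][0] = 7
paddr = 7 * 32 + 2 = 226

Answer: 226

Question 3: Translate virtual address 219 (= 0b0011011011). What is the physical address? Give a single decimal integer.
vaddr = 219 = 0b0011011011
Split: l1_idx=0, l2_idx=6, offset=27
L1[0] = 0
L2[0][6] = 85
paddr = 85 * 32 + 27 = 2747

Answer: 2747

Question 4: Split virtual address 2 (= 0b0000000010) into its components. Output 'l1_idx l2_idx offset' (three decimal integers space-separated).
Answer: 0 0 2

Derivation:
vaddr = 2 = 0b0000000010
  top 2 bits -> l1_idx = 0
  next 3 bits -> l2_idx = 0
  bottom 5 bits -> offset = 2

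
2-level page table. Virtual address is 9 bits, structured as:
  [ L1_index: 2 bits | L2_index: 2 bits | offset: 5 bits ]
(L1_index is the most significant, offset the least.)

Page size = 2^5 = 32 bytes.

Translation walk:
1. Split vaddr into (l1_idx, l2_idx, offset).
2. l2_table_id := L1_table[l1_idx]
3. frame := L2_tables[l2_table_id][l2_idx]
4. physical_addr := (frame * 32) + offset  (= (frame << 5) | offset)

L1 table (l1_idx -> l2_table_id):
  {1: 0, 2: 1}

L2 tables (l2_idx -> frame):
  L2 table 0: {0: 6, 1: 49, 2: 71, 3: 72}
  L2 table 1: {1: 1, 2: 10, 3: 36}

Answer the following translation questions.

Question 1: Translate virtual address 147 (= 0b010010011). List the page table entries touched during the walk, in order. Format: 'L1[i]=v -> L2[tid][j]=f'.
vaddr = 147 = 0b010010011
Split: l1_idx=1, l2_idx=0, offset=19

Answer: L1[1]=0 -> L2[0][0]=6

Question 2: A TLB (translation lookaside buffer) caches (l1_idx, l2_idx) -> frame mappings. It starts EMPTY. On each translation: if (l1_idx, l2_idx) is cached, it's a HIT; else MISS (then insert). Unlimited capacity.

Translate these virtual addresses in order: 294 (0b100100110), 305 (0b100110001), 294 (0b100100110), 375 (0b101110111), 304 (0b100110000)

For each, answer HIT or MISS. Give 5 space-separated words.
Answer: MISS HIT HIT MISS HIT

Derivation:
vaddr=294: (2,1) not in TLB -> MISS, insert
vaddr=305: (2,1) in TLB -> HIT
vaddr=294: (2,1) in TLB -> HIT
vaddr=375: (2,3) not in TLB -> MISS, insert
vaddr=304: (2,1) in TLB -> HIT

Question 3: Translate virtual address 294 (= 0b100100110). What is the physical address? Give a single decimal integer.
Answer: 38

Derivation:
vaddr = 294 = 0b100100110
Split: l1_idx=2, l2_idx=1, offset=6
L1[2] = 1
L2[1][1] = 1
paddr = 1 * 32 + 6 = 38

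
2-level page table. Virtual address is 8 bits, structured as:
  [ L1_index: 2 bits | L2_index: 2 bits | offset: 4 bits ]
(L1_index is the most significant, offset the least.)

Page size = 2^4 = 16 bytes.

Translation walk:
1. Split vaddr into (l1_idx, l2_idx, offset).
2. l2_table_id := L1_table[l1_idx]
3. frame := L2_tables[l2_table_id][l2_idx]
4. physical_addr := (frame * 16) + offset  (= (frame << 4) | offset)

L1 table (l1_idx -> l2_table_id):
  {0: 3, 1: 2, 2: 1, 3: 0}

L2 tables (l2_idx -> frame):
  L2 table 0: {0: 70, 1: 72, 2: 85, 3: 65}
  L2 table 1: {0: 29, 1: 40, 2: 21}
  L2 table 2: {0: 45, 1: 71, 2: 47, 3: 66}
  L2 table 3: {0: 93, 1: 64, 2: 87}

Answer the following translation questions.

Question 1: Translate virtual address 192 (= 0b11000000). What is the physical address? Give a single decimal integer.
vaddr = 192 = 0b11000000
Split: l1_idx=3, l2_idx=0, offset=0
L1[3] = 0
L2[0][0] = 70
paddr = 70 * 16 + 0 = 1120

Answer: 1120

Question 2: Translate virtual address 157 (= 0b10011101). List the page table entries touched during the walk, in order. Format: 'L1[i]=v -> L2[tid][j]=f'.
vaddr = 157 = 0b10011101
Split: l1_idx=2, l2_idx=1, offset=13

Answer: L1[2]=1 -> L2[1][1]=40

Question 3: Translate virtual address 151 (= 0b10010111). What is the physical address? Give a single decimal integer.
vaddr = 151 = 0b10010111
Split: l1_idx=2, l2_idx=1, offset=7
L1[2] = 1
L2[1][1] = 40
paddr = 40 * 16 + 7 = 647

Answer: 647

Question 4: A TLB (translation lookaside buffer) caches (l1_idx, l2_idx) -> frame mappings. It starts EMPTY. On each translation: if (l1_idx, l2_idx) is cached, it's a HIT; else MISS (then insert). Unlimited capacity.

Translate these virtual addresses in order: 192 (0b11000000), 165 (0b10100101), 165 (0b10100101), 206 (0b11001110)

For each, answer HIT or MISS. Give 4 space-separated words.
Answer: MISS MISS HIT HIT

Derivation:
vaddr=192: (3,0) not in TLB -> MISS, insert
vaddr=165: (2,2) not in TLB -> MISS, insert
vaddr=165: (2,2) in TLB -> HIT
vaddr=206: (3,0) in TLB -> HIT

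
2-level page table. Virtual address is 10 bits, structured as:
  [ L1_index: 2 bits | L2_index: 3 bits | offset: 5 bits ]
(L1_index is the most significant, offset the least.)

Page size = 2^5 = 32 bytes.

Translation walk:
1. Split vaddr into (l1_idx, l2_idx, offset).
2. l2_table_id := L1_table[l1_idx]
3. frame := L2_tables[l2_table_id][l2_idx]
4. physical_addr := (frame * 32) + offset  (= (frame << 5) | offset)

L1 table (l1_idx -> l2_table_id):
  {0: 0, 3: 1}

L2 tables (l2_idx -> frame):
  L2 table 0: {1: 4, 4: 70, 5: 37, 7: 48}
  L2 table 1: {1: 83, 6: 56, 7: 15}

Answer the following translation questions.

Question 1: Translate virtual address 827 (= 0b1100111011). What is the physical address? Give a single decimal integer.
vaddr = 827 = 0b1100111011
Split: l1_idx=3, l2_idx=1, offset=27
L1[3] = 1
L2[1][1] = 83
paddr = 83 * 32 + 27 = 2683

Answer: 2683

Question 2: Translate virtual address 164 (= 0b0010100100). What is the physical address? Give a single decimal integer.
Answer: 1188

Derivation:
vaddr = 164 = 0b0010100100
Split: l1_idx=0, l2_idx=5, offset=4
L1[0] = 0
L2[0][5] = 37
paddr = 37 * 32 + 4 = 1188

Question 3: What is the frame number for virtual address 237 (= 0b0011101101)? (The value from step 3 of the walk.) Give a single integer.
Answer: 48

Derivation:
vaddr = 237: l1_idx=0, l2_idx=7
L1[0] = 0; L2[0][7] = 48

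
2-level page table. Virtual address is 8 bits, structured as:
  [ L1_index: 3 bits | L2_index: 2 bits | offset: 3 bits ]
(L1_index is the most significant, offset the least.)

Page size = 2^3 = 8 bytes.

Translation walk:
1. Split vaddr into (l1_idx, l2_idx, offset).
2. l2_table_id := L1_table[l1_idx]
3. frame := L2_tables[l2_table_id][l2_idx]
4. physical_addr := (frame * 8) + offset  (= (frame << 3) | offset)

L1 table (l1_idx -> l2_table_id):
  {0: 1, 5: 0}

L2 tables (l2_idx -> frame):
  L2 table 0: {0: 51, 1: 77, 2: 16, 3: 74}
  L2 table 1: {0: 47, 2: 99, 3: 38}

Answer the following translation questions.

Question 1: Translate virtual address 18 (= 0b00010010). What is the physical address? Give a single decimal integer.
Answer: 794

Derivation:
vaddr = 18 = 0b00010010
Split: l1_idx=0, l2_idx=2, offset=2
L1[0] = 1
L2[1][2] = 99
paddr = 99 * 8 + 2 = 794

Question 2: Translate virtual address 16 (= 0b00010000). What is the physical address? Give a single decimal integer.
Answer: 792

Derivation:
vaddr = 16 = 0b00010000
Split: l1_idx=0, l2_idx=2, offset=0
L1[0] = 1
L2[1][2] = 99
paddr = 99 * 8 + 0 = 792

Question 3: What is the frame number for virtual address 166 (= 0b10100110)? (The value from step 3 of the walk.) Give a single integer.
Answer: 51

Derivation:
vaddr = 166: l1_idx=5, l2_idx=0
L1[5] = 0; L2[0][0] = 51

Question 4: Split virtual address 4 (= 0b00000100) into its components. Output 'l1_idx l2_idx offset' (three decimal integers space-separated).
Answer: 0 0 4

Derivation:
vaddr = 4 = 0b00000100
  top 3 bits -> l1_idx = 0
  next 2 bits -> l2_idx = 0
  bottom 3 bits -> offset = 4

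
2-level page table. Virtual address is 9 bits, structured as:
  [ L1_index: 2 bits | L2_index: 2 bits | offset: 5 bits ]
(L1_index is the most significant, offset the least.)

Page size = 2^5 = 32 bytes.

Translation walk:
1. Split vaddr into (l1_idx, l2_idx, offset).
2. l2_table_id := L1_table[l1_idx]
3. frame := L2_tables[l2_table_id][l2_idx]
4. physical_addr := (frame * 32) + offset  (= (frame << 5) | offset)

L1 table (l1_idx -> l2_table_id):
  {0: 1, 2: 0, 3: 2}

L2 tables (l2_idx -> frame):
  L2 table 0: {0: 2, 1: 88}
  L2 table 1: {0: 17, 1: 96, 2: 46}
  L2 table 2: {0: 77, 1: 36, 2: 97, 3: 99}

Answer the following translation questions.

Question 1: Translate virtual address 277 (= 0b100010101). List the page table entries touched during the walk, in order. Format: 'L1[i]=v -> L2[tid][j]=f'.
Answer: L1[2]=0 -> L2[0][0]=2

Derivation:
vaddr = 277 = 0b100010101
Split: l1_idx=2, l2_idx=0, offset=21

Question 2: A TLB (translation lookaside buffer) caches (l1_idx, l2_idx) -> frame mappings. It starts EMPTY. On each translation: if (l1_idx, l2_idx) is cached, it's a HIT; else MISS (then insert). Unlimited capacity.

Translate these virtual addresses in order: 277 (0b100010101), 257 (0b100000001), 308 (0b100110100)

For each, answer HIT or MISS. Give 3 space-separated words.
vaddr=277: (2,0) not in TLB -> MISS, insert
vaddr=257: (2,0) in TLB -> HIT
vaddr=308: (2,1) not in TLB -> MISS, insert

Answer: MISS HIT MISS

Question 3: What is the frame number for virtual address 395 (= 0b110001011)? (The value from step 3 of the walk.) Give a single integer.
vaddr = 395: l1_idx=3, l2_idx=0
L1[3] = 2; L2[2][0] = 77

Answer: 77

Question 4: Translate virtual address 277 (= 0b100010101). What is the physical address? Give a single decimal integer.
vaddr = 277 = 0b100010101
Split: l1_idx=2, l2_idx=0, offset=21
L1[2] = 0
L2[0][0] = 2
paddr = 2 * 32 + 21 = 85

Answer: 85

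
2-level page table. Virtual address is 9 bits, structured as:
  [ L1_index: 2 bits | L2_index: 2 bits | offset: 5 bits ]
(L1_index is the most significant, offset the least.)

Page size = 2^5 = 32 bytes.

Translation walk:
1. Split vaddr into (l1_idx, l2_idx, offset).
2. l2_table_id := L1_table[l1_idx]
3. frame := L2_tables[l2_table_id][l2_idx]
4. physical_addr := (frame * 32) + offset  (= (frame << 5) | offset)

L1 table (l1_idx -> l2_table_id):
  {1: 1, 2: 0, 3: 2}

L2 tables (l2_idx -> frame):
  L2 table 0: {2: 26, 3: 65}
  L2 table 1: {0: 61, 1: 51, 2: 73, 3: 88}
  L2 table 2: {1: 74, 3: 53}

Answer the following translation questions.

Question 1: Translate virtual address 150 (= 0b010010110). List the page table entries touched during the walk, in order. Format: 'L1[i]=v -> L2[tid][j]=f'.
Answer: L1[1]=1 -> L2[1][0]=61

Derivation:
vaddr = 150 = 0b010010110
Split: l1_idx=1, l2_idx=0, offset=22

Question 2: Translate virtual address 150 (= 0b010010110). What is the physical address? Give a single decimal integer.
Answer: 1974

Derivation:
vaddr = 150 = 0b010010110
Split: l1_idx=1, l2_idx=0, offset=22
L1[1] = 1
L2[1][0] = 61
paddr = 61 * 32 + 22 = 1974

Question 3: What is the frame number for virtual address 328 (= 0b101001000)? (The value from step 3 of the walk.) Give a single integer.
vaddr = 328: l1_idx=2, l2_idx=2
L1[2] = 0; L2[0][2] = 26

Answer: 26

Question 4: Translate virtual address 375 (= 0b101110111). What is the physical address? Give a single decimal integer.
vaddr = 375 = 0b101110111
Split: l1_idx=2, l2_idx=3, offset=23
L1[2] = 0
L2[0][3] = 65
paddr = 65 * 32 + 23 = 2103

Answer: 2103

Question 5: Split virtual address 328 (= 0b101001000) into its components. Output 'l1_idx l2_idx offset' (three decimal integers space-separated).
vaddr = 328 = 0b101001000
  top 2 bits -> l1_idx = 2
  next 2 bits -> l2_idx = 2
  bottom 5 bits -> offset = 8

Answer: 2 2 8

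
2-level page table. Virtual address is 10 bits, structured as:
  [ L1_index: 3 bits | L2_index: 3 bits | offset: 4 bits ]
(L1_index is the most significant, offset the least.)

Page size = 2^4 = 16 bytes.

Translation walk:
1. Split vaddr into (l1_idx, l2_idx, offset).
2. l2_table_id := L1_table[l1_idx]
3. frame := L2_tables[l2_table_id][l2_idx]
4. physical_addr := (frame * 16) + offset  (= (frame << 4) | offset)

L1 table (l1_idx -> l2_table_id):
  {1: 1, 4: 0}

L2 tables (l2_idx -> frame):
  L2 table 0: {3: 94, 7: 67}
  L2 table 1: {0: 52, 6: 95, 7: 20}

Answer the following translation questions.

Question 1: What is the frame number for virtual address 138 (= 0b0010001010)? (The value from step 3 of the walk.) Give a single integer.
Answer: 52

Derivation:
vaddr = 138: l1_idx=1, l2_idx=0
L1[1] = 1; L2[1][0] = 52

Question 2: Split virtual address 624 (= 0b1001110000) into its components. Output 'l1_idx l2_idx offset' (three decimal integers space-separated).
Answer: 4 7 0

Derivation:
vaddr = 624 = 0b1001110000
  top 3 bits -> l1_idx = 4
  next 3 bits -> l2_idx = 7
  bottom 4 bits -> offset = 0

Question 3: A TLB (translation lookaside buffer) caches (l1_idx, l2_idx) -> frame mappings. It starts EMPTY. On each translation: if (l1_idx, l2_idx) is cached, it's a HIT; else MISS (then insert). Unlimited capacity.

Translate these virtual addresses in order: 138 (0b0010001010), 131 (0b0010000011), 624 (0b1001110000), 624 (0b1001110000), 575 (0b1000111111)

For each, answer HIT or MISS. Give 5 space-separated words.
Answer: MISS HIT MISS HIT MISS

Derivation:
vaddr=138: (1,0) not in TLB -> MISS, insert
vaddr=131: (1,0) in TLB -> HIT
vaddr=624: (4,7) not in TLB -> MISS, insert
vaddr=624: (4,7) in TLB -> HIT
vaddr=575: (4,3) not in TLB -> MISS, insert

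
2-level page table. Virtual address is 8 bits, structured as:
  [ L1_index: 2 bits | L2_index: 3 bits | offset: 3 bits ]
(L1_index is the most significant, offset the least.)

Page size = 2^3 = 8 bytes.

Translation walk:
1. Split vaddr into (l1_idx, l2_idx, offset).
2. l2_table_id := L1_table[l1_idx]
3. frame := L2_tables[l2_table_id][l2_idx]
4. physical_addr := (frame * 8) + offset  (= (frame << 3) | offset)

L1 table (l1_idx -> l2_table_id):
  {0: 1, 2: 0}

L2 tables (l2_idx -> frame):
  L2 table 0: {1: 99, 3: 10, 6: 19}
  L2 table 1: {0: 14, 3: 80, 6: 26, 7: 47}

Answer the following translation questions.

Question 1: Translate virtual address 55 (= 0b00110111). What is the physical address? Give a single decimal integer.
vaddr = 55 = 0b00110111
Split: l1_idx=0, l2_idx=6, offset=7
L1[0] = 1
L2[1][6] = 26
paddr = 26 * 8 + 7 = 215

Answer: 215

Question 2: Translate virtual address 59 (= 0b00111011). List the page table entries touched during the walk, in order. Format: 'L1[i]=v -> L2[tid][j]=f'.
Answer: L1[0]=1 -> L2[1][7]=47

Derivation:
vaddr = 59 = 0b00111011
Split: l1_idx=0, l2_idx=7, offset=3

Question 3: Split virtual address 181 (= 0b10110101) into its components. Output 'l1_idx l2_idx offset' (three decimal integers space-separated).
Answer: 2 6 5

Derivation:
vaddr = 181 = 0b10110101
  top 2 bits -> l1_idx = 2
  next 3 bits -> l2_idx = 6
  bottom 3 bits -> offset = 5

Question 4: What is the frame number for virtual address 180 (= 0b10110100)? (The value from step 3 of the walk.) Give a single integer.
vaddr = 180: l1_idx=2, l2_idx=6
L1[2] = 0; L2[0][6] = 19

Answer: 19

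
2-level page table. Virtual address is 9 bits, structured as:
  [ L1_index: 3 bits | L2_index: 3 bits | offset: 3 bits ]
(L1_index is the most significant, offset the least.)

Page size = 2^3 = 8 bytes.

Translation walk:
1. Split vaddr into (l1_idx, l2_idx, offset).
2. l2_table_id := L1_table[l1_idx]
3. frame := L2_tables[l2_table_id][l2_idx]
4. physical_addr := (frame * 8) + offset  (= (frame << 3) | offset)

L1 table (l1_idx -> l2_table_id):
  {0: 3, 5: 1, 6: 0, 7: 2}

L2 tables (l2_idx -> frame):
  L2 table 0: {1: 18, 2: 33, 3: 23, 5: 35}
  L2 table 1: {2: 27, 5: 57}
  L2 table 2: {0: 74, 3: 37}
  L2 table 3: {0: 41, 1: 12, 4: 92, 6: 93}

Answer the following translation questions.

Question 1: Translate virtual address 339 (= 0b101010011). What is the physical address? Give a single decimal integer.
vaddr = 339 = 0b101010011
Split: l1_idx=5, l2_idx=2, offset=3
L1[5] = 1
L2[1][2] = 27
paddr = 27 * 8 + 3 = 219

Answer: 219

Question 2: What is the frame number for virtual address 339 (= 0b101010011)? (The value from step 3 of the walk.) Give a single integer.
vaddr = 339: l1_idx=5, l2_idx=2
L1[5] = 1; L2[1][2] = 27

Answer: 27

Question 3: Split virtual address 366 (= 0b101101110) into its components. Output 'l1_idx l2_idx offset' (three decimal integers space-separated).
vaddr = 366 = 0b101101110
  top 3 bits -> l1_idx = 5
  next 3 bits -> l2_idx = 5
  bottom 3 bits -> offset = 6

Answer: 5 5 6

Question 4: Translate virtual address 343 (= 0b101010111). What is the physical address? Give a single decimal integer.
Answer: 223

Derivation:
vaddr = 343 = 0b101010111
Split: l1_idx=5, l2_idx=2, offset=7
L1[5] = 1
L2[1][2] = 27
paddr = 27 * 8 + 7 = 223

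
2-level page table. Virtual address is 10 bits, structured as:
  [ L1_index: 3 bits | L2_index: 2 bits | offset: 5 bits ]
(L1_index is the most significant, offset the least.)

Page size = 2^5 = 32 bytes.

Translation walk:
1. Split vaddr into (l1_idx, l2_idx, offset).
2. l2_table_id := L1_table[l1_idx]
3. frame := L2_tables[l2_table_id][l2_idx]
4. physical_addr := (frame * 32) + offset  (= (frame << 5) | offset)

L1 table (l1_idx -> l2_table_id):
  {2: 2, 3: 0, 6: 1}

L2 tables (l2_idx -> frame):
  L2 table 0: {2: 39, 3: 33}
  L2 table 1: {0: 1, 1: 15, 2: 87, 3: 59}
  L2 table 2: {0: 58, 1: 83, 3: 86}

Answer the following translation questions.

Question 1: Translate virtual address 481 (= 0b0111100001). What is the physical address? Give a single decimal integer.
vaddr = 481 = 0b0111100001
Split: l1_idx=3, l2_idx=3, offset=1
L1[3] = 0
L2[0][3] = 33
paddr = 33 * 32 + 1 = 1057

Answer: 1057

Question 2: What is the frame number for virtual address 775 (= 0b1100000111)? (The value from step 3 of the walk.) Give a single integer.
vaddr = 775: l1_idx=6, l2_idx=0
L1[6] = 1; L2[1][0] = 1

Answer: 1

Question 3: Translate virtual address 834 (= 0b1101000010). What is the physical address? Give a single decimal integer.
vaddr = 834 = 0b1101000010
Split: l1_idx=6, l2_idx=2, offset=2
L1[6] = 1
L2[1][2] = 87
paddr = 87 * 32 + 2 = 2786

Answer: 2786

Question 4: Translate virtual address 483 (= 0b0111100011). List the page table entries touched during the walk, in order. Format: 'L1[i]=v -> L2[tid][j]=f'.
Answer: L1[3]=0 -> L2[0][3]=33

Derivation:
vaddr = 483 = 0b0111100011
Split: l1_idx=3, l2_idx=3, offset=3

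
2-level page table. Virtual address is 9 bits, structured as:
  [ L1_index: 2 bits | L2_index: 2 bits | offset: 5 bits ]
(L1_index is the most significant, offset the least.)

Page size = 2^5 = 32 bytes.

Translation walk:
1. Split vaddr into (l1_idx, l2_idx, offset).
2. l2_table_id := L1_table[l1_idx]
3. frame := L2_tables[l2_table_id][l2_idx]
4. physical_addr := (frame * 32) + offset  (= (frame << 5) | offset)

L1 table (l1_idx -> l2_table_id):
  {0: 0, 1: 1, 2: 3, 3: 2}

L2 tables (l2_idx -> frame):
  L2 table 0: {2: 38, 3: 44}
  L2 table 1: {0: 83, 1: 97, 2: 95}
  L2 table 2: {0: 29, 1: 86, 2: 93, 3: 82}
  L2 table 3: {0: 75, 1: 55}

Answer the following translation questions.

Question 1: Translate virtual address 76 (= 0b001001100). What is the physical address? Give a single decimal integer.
vaddr = 76 = 0b001001100
Split: l1_idx=0, l2_idx=2, offset=12
L1[0] = 0
L2[0][2] = 38
paddr = 38 * 32 + 12 = 1228

Answer: 1228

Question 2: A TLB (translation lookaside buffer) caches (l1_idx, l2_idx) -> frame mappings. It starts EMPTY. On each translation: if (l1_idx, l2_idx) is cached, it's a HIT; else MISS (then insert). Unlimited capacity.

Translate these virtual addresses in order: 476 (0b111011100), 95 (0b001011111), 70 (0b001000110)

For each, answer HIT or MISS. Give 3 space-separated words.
Answer: MISS MISS HIT

Derivation:
vaddr=476: (3,2) not in TLB -> MISS, insert
vaddr=95: (0,2) not in TLB -> MISS, insert
vaddr=70: (0,2) in TLB -> HIT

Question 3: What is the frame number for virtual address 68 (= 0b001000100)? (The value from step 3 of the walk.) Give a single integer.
Answer: 38

Derivation:
vaddr = 68: l1_idx=0, l2_idx=2
L1[0] = 0; L2[0][2] = 38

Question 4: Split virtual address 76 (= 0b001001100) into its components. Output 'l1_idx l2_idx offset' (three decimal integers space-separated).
vaddr = 76 = 0b001001100
  top 2 bits -> l1_idx = 0
  next 2 bits -> l2_idx = 2
  bottom 5 bits -> offset = 12

Answer: 0 2 12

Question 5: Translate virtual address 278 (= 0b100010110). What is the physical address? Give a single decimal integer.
Answer: 2422

Derivation:
vaddr = 278 = 0b100010110
Split: l1_idx=2, l2_idx=0, offset=22
L1[2] = 3
L2[3][0] = 75
paddr = 75 * 32 + 22 = 2422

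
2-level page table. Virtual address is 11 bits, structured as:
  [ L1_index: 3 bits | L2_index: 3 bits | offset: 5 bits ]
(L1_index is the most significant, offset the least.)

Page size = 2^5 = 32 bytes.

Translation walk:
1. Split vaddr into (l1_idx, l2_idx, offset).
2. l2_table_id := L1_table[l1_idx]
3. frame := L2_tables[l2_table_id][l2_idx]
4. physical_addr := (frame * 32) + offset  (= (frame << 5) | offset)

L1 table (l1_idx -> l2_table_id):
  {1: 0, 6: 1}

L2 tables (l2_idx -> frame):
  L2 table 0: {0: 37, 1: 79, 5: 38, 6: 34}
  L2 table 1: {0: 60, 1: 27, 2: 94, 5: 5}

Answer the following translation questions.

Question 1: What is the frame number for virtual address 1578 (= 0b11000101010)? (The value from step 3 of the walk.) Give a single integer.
Answer: 27

Derivation:
vaddr = 1578: l1_idx=6, l2_idx=1
L1[6] = 1; L2[1][1] = 27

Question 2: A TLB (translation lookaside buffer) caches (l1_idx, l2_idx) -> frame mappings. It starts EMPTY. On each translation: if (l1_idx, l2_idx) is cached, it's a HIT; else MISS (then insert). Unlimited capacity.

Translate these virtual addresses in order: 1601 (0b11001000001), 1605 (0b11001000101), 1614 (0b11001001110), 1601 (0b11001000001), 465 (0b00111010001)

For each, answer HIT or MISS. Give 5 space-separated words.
Answer: MISS HIT HIT HIT MISS

Derivation:
vaddr=1601: (6,2) not in TLB -> MISS, insert
vaddr=1605: (6,2) in TLB -> HIT
vaddr=1614: (6,2) in TLB -> HIT
vaddr=1601: (6,2) in TLB -> HIT
vaddr=465: (1,6) not in TLB -> MISS, insert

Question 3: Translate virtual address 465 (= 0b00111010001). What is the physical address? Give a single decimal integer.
vaddr = 465 = 0b00111010001
Split: l1_idx=1, l2_idx=6, offset=17
L1[1] = 0
L2[0][6] = 34
paddr = 34 * 32 + 17 = 1105

Answer: 1105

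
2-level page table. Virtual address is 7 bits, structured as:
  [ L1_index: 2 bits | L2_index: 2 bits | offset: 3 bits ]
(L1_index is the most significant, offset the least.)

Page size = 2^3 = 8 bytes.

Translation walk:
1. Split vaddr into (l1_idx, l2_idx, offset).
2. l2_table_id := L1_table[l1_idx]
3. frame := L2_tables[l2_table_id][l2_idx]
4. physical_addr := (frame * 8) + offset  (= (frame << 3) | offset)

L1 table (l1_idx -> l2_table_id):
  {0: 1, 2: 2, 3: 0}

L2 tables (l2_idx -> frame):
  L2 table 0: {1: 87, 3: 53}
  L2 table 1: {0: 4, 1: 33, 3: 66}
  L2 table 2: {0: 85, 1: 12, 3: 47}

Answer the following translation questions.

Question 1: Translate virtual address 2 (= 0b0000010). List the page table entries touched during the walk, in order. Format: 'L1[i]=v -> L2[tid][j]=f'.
vaddr = 2 = 0b0000010
Split: l1_idx=0, l2_idx=0, offset=2

Answer: L1[0]=1 -> L2[1][0]=4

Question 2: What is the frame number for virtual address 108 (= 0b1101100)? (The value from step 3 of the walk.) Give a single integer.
Answer: 87

Derivation:
vaddr = 108: l1_idx=3, l2_idx=1
L1[3] = 0; L2[0][1] = 87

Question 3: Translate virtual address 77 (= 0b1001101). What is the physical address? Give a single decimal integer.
Answer: 101

Derivation:
vaddr = 77 = 0b1001101
Split: l1_idx=2, l2_idx=1, offset=5
L1[2] = 2
L2[2][1] = 12
paddr = 12 * 8 + 5 = 101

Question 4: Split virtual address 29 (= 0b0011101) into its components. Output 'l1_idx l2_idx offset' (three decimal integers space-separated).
Answer: 0 3 5

Derivation:
vaddr = 29 = 0b0011101
  top 2 bits -> l1_idx = 0
  next 2 bits -> l2_idx = 3
  bottom 3 bits -> offset = 5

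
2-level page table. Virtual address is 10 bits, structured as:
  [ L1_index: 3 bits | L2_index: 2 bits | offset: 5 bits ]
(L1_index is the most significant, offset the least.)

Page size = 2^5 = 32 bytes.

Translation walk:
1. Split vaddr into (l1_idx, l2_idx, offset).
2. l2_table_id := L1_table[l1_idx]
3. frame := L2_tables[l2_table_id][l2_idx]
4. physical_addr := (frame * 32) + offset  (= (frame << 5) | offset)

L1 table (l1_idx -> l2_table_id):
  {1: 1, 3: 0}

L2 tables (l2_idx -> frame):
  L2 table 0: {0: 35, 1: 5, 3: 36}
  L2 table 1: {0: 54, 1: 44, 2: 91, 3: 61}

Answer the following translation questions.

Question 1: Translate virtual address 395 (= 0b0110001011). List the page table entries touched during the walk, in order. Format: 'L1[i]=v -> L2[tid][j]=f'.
Answer: L1[3]=0 -> L2[0][0]=35

Derivation:
vaddr = 395 = 0b0110001011
Split: l1_idx=3, l2_idx=0, offset=11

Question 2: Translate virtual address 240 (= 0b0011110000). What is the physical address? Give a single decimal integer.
Answer: 1968

Derivation:
vaddr = 240 = 0b0011110000
Split: l1_idx=1, l2_idx=3, offset=16
L1[1] = 1
L2[1][3] = 61
paddr = 61 * 32 + 16 = 1968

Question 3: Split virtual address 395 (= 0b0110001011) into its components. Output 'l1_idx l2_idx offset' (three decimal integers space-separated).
vaddr = 395 = 0b0110001011
  top 3 bits -> l1_idx = 3
  next 2 bits -> l2_idx = 0
  bottom 5 bits -> offset = 11

Answer: 3 0 11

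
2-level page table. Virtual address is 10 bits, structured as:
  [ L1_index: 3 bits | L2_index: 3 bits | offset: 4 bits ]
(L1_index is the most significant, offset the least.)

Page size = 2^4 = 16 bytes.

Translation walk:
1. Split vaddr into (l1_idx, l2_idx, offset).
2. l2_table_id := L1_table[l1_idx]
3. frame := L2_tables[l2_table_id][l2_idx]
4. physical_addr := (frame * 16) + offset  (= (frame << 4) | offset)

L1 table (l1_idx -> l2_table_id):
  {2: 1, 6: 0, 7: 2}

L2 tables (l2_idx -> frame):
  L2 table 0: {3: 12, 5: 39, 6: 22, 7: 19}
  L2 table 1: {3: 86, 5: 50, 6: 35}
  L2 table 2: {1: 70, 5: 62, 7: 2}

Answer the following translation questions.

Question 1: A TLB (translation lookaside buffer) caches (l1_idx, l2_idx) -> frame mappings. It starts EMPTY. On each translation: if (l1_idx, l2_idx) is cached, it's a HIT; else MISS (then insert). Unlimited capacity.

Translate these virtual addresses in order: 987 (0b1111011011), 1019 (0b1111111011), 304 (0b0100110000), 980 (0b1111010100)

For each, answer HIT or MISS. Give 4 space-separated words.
Answer: MISS MISS MISS HIT

Derivation:
vaddr=987: (7,5) not in TLB -> MISS, insert
vaddr=1019: (7,7) not in TLB -> MISS, insert
vaddr=304: (2,3) not in TLB -> MISS, insert
vaddr=980: (7,5) in TLB -> HIT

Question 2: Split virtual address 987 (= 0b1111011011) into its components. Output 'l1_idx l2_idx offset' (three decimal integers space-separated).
Answer: 7 5 11

Derivation:
vaddr = 987 = 0b1111011011
  top 3 bits -> l1_idx = 7
  next 3 bits -> l2_idx = 5
  bottom 4 bits -> offset = 11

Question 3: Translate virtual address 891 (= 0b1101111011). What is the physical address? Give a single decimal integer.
Answer: 315

Derivation:
vaddr = 891 = 0b1101111011
Split: l1_idx=6, l2_idx=7, offset=11
L1[6] = 0
L2[0][7] = 19
paddr = 19 * 16 + 11 = 315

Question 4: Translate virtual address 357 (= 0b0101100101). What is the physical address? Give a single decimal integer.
vaddr = 357 = 0b0101100101
Split: l1_idx=2, l2_idx=6, offset=5
L1[2] = 1
L2[1][6] = 35
paddr = 35 * 16 + 5 = 565

Answer: 565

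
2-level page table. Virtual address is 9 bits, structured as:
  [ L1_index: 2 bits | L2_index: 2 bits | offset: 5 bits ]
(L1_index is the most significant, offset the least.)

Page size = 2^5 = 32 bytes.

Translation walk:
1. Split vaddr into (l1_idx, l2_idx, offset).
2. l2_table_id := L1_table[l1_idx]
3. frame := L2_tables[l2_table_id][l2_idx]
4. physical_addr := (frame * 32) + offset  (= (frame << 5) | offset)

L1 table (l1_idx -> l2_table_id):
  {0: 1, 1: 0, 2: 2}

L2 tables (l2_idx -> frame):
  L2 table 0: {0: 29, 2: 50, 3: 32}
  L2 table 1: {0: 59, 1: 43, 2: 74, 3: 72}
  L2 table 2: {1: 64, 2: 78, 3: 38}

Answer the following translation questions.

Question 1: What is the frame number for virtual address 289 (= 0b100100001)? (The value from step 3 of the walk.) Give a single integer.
vaddr = 289: l1_idx=2, l2_idx=1
L1[2] = 2; L2[2][1] = 64

Answer: 64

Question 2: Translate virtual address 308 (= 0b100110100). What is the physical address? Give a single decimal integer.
vaddr = 308 = 0b100110100
Split: l1_idx=2, l2_idx=1, offset=20
L1[2] = 2
L2[2][1] = 64
paddr = 64 * 32 + 20 = 2068

Answer: 2068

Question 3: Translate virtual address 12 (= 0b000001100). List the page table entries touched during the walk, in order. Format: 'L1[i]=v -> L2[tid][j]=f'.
Answer: L1[0]=1 -> L2[1][0]=59

Derivation:
vaddr = 12 = 0b000001100
Split: l1_idx=0, l2_idx=0, offset=12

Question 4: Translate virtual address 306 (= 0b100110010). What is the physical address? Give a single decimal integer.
vaddr = 306 = 0b100110010
Split: l1_idx=2, l2_idx=1, offset=18
L1[2] = 2
L2[2][1] = 64
paddr = 64 * 32 + 18 = 2066

Answer: 2066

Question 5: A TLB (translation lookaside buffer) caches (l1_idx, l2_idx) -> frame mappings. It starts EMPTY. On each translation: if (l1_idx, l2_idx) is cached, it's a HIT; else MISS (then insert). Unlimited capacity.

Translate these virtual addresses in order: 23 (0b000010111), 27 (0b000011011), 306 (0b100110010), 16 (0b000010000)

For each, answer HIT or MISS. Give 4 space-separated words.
Answer: MISS HIT MISS HIT

Derivation:
vaddr=23: (0,0) not in TLB -> MISS, insert
vaddr=27: (0,0) in TLB -> HIT
vaddr=306: (2,1) not in TLB -> MISS, insert
vaddr=16: (0,0) in TLB -> HIT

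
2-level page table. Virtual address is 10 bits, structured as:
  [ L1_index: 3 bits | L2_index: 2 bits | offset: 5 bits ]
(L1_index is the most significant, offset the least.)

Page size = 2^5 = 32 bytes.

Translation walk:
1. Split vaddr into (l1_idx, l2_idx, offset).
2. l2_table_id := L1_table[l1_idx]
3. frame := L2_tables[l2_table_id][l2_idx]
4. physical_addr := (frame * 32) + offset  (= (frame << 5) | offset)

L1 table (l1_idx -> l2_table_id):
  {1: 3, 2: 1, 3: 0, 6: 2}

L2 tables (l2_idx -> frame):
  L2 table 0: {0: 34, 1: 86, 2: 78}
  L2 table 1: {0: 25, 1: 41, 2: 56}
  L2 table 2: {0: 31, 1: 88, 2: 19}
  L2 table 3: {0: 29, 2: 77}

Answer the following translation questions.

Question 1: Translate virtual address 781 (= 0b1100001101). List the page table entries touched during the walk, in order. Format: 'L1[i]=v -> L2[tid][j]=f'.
vaddr = 781 = 0b1100001101
Split: l1_idx=6, l2_idx=0, offset=13

Answer: L1[6]=2 -> L2[2][0]=31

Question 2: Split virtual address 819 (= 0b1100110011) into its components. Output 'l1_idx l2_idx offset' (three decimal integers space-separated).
vaddr = 819 = 0b1100110011
  top 3 bits -> l1_idx = 6
  next 2 bits -> l2_idx = 1
  bottom 5 bits -> offset = 19

Answer: 6 1 19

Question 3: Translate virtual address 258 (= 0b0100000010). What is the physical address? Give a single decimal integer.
Answer: 802

Derivation:
vaddr = 258 = 0b0100000010
Split: l1_idx=2, l2_idx=0, offset=2
L1[2] = 1
L2[1][0] = 25
paddr = 25 * 32 + 2 = 802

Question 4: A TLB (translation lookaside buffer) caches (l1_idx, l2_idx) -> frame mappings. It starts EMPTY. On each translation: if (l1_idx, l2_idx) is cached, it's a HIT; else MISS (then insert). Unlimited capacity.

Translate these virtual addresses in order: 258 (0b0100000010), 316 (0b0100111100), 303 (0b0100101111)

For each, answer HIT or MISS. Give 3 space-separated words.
vaddr=258: (2,0) not in TLB -> MISS, insert
vaddr=316: (2,1) not in TLB -> MISS, insert
vaddr=303: (2,1) in TLB -> HIT

Answer: MISS MISS HIT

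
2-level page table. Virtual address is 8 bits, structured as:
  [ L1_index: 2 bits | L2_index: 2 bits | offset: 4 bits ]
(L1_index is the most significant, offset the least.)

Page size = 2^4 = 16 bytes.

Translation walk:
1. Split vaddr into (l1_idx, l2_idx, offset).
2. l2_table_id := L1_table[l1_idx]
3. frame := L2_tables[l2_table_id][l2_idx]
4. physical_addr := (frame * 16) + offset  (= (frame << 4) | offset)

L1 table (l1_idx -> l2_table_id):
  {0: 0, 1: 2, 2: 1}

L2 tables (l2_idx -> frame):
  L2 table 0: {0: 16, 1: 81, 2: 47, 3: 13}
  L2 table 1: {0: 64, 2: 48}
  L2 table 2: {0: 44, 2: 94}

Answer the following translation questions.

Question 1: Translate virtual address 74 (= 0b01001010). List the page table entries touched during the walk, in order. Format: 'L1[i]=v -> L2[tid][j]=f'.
vaddr = 74 = 0b01001010
Split: l1_idx=1, l2_idx=0, offset=10

Answer: L1[1]=2 -> L2[2][0]=44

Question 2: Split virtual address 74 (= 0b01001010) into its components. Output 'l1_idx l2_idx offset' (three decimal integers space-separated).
Answer: 1 0 10

Derivation:
vaddr = 74 = 0b01001010
  top 2 bits -> l1_idx = 1
  next 2 bits -> l2_idx = 0
  bottom 4 bits -> offset = 10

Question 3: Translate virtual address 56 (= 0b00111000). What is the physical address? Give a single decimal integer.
vaddr = 56 = 0b00111000
Split: l1_idx=0, l2_idx=3, offset=8
L1[0] = 0
L2[0][3] = 13
paddr = 13 * 16 + 8 = 216

Answer: 216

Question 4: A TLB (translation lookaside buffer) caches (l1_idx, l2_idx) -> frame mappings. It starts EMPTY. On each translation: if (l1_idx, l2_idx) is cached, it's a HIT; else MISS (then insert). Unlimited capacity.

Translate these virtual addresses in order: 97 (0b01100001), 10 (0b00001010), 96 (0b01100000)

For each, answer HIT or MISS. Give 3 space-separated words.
vaddr=97: (1,2) not in TLB -> MISS, insert
vaddr=10: (0,0) not in TLB -> MISS, insert
vaddr=96: (1,2) in TLB -> HIT

Answer: MISS MISS HIT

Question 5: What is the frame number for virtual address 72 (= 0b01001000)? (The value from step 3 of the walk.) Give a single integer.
vaddr = 72: l1_idx=1, l2_idx=0
L1[1] = 2; L2[2][0] = 44

Answer: 44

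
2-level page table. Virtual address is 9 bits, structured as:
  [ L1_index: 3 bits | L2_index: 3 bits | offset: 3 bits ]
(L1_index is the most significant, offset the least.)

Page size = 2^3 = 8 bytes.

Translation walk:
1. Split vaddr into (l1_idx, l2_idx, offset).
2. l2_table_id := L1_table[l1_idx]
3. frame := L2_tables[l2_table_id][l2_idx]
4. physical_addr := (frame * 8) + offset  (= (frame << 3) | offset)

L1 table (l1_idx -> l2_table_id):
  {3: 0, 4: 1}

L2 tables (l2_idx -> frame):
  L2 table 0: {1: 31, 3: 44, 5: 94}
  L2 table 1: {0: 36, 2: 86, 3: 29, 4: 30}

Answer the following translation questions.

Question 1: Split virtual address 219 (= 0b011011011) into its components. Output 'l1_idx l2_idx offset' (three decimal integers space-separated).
vaddr = 219 = 0b011011011
  top 3 bits -> l1_idx = 3
  next 3 bits -> l2_idx = 3
  bottom 3 bits -> offset = 3

Answer: 3 3 3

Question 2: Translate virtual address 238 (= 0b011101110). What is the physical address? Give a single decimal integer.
vaddr = 238 = 0b011101110
Split: l1_idx=3, l2_idx=5, offset=6
L1[3] = 0
L2[0][5] = 94
paddr = 94 * 8 + 6 = 758

Answer: 758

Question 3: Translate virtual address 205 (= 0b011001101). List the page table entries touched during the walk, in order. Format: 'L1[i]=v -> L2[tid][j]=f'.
vaddr = 205 = 0b011001101
Split: l1_idx=3, l2_idx=1, offset=5

Answer: L1[3]=0 -> L2[0][1]=31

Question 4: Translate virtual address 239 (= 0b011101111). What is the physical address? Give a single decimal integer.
Answer: 759

Derivation:
vaddr = 239 = 0b011101111
Split: l1_idx=3, l2_idx=5, offset=7
L1[3] = 0
L2[0][5] = 94
paddr = 94 * 8 + 7 = 759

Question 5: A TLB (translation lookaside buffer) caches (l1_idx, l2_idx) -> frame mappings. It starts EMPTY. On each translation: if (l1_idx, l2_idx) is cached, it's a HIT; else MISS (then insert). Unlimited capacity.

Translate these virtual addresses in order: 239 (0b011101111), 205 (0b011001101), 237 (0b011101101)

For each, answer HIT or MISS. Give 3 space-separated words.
Answer: MISS MISS HIT

Derivation:
vaddr=239: (3,5) not in TLB -> MISS, insert
vaddr=205: (3,1) not in TLB -> MISS, insert
vaddr=237: (3,5) in TLB -> HIT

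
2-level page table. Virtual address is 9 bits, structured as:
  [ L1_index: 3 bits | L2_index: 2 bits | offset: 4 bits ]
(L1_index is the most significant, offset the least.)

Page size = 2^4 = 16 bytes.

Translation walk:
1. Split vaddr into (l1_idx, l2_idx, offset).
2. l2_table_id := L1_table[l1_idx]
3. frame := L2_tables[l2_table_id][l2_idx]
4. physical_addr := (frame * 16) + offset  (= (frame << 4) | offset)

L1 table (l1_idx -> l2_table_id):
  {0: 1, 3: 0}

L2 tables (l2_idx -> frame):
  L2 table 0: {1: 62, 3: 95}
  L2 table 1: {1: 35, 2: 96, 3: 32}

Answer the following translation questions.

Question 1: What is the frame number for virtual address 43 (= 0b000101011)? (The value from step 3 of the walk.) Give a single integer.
vaddr = 43: l1_idx=0, l2_idx=2
L1[0] = 1; L2[1][2] = 96

Answer: 96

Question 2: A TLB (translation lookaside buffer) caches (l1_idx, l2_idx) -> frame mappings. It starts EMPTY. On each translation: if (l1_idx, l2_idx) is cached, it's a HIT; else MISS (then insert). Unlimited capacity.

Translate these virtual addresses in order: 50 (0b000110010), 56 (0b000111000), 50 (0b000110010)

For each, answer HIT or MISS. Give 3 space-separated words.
vaddr=50: (0,3) not in TLB -> MISS, insert
vaddr=56: (0,3) in TLB -> HIT
vaddr=50: (0,3) in TLB -> HIT

Answer: MISS HIT HIT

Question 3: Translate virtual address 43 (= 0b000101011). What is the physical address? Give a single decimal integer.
vaddr = 43 = 0b000101011
Split: l1_idx=0, l2_idx=2, offset=11
L1[0] = 1
L2[1][2] = 96
paddr = 96 * 16 + 11 = 1547

Answer: 1547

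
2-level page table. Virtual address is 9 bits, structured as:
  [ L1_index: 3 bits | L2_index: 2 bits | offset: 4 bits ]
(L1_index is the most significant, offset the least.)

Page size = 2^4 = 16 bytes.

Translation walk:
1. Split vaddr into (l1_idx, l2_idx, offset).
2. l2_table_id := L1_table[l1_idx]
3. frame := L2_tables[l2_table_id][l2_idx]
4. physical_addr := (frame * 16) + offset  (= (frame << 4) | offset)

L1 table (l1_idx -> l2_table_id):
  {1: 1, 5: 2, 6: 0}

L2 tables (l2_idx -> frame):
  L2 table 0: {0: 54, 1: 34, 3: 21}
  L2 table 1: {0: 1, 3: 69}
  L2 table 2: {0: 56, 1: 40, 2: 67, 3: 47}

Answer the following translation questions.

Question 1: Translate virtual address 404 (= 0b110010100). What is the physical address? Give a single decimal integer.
Answer: 548

Derivation:
vaddr = 404 = 0b110010100
Split: l1_idx=6, l2_idx=1, offset=4
L1[6] = 0
L2[0][1] = 34
paddr = 34 * 16 + 4 = 548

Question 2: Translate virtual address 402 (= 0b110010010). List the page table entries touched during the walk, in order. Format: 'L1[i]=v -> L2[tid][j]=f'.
Answer: L1[6]=0 -> L2[0][1]=34

Derivation:
vaddr = 402 = 0b110010010
Split: l1_idx=6, l2_idx=1, offset=2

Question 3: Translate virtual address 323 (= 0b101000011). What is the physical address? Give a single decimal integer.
vaddr = 323 = 0b101000011
Split: l1_idx=5, l2_idx=0, offset=3
L1[5] = 2
L2[2][0] = 56
paddr = 56 * 16 + 3 = 899

Answer: 899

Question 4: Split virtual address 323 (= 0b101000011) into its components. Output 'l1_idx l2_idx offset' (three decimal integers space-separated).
vaddr = 323 = 0b101000011
  top 3 bits -> l1_idx = 5
  next 2 bits -> l2_idx = 0
  bottom 4 bits -> offset = 3

Answer: 5 0 3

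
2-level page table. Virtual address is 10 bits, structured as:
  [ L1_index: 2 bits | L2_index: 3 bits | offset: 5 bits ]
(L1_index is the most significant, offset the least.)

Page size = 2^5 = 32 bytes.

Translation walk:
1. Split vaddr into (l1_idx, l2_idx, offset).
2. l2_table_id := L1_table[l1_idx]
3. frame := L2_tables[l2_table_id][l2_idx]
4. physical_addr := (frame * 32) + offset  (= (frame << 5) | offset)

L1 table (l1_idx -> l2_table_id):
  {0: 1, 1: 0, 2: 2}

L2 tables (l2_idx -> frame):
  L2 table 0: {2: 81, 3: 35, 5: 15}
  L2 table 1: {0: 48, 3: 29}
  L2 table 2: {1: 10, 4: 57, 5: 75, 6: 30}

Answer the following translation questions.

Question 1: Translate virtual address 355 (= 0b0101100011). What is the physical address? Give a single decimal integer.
Answer: 1123

Derivation:
vaddr = 355 = 0b0101100011
Split: l1_idx=1, l2_idx=3, offset=3
L1[1] = 0
L2[0][3] = 35
paddr = 35 * 32 + 3 = 1123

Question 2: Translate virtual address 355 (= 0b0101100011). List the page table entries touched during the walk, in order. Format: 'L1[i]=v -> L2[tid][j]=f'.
vaddr = 355 = 0b0101100011
Split: l1_idx=1, l2_idx=3, offset=3

Answer: L1[1]=0 -> L2[0][3]=35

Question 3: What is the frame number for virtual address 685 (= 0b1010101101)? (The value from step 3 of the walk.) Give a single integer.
Answer: 75

Derivation:
vaddr = 685: l1_idx=2, l2_idx=5
L1[2] = 2; L2[2][5] = 75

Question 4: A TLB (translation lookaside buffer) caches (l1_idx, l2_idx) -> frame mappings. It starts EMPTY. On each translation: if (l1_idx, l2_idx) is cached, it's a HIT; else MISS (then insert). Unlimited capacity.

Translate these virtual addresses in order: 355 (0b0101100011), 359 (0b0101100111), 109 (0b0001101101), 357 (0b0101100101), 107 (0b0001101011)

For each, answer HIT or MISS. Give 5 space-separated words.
vaddr=355: (1,3) not in TLB -> MISS, insert
vaddr=359: (1,3) in TLB -> HIT
vaddr=109: (0,3) not in TLB -> MISS, insert
vaddr=357: (1,3) in TLB -> HIT
vaddr=107: (0,3) in TLB -> HIT

Answer: MISS HIT MISS HIT HIT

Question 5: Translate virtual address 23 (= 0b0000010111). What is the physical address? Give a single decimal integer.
vaddr = 23 = 0b0000010111
Split: l1_idx=0, l2_idx=0, offset=23
L1[0] = 1
L2[1][0] = 48
paddr = 48 * 32 + 23 = 1559

Answer: 1559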